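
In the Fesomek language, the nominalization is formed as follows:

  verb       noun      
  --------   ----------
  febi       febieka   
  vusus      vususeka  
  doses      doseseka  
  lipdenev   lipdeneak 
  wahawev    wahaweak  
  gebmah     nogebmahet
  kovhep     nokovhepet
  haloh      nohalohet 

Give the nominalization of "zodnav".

doses and lipdenev both have last vowel 'e' yet inflect differently (doseseka, lipdeneak), so the last vowel is not what conditions the rule; the final letter is.
"zodnav" ends in -v. The stems ending in -v (lipdenev → lipdeneak, wahawev → wahaweak) drop the final letter and add -ak.
The other patterns: stems ending in -i or -s add -eka; stems ending in -h or -p add no- … -et around the stem.
So zodnav → zodnaak.

zodnaak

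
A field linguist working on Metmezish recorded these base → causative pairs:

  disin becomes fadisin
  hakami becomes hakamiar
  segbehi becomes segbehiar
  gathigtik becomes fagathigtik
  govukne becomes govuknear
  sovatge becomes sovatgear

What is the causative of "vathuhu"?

vathuhuar

segbehi and gathigtik both have last vowel 'i' yet inflect differently (segbehiar, fagathigtik), so the last vowel is not what conditions the rule; whether the stem ends in a vowel or a consonant is.
"vathuhu" ends in a vowel. The stems ending in a vowel (segbehi → segbehiar, hakami → hakamiar, govukne → govuknear) add -ar.
The other pattern: stems ending in a consonant add the prefix fa-.
So vathuhu → vathuhuar.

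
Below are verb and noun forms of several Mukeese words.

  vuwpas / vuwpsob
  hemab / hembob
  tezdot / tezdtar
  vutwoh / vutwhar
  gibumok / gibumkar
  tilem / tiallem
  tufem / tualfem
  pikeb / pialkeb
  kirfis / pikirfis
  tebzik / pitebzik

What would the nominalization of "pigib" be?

pipigib

"pigib" has last vowel 'i'. The stems whose last vowel is 'i' (kirfis → pikirfis, tebzik → pitebzik) add the prefix pi-.
The other patterns: stems whose last vowel is 'a' delete the last vowel and add -ob; stems whose last vowel is 'o' delete the last vowel and add -ar; stems whose last vowel is 'e' insert -al- after the first vowel.
So pigib → pipigib.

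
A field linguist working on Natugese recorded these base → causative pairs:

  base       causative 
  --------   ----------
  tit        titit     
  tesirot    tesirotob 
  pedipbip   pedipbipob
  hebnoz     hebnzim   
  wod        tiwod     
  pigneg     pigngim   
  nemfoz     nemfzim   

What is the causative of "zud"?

tizud

"zud" has 1 vowel. The stems with 1 vowel (tit → titit, wod → tiwod) add the prefix ti-.
So zud → tizud.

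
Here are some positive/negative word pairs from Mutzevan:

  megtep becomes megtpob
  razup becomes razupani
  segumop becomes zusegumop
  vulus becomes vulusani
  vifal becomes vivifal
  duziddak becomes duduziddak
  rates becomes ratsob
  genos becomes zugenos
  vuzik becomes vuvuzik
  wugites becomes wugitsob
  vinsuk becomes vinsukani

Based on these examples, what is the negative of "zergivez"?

zergivzob

vulus and genos both end in -s yet inflect differently (vulusani, zugenos), so the final letter is not what conditions the rule; the last vowel is.
"zergivez" has last vowel 'e'. The stems whose last vowel is 'e' (wugites → wugitsob, rates → ratsob, megtep → megtpob) delete the last vowel and add -ob.
The other patterns: stems whose last vowel is 'u' add -ani; stems whose last vowel is 'o' add the prefix zu-; stems whose last vowel is 'a' or 'i' repeat the first consonant+vowel as a prefix.
So zergivez → zergivzob.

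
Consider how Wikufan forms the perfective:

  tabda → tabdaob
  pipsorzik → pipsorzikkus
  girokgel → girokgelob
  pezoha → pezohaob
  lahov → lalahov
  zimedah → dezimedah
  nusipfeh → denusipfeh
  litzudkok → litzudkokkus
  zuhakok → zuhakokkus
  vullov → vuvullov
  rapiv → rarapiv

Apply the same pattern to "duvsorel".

duvsorelob

rapiv and pipsorzik both have last vowel 'i' yet inflect differently (rarapiv, pipsorzikkus), so the last vowel is not what conditions the rule; the final letter is.
"duvsorel" ends in -l. The one such stem in the data (girokgel → girokgelob) adds -ob, so the same rule applies.
So duvsorel → duvsorelob.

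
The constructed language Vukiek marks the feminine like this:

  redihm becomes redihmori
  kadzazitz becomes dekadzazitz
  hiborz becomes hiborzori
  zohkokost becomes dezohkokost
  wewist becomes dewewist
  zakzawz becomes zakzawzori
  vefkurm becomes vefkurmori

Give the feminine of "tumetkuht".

kadzazitz and hiborz both end in -z yet inflect differently (dekadzazitz, hiborzori), so the final letter is not what conditions the rule; the second-to-last letter is.
"tumetkuht" has second-to-last letter 'h'. The one such stem in the data (redihm → redihmori) adds -ori, so the same rule applies.
The other pattern: stems whose second-to-last letter is 's' or 't' add the prefix de-.
So tumetkuht → tumetkuhtori.

tumetkuhtori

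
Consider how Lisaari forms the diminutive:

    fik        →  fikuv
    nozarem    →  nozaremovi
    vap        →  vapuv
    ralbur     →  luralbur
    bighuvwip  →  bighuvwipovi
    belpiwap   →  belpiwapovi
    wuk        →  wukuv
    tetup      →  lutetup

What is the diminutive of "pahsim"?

vap and tetup both end in -p yet inflect differently (vapuv, lutetup), so the final letter is not what conditions the rule; the number of vowels is.
"pahsim" has 2 vowels. The stems with 2 vowels (tetup → lutetup, ralbur → luralbur) add the prefix lu-.
The other patterns: stems with 1 vowel add -uv; stems with 3 vowels add -ovi.
So pahsim → lupahsim.

lupahsim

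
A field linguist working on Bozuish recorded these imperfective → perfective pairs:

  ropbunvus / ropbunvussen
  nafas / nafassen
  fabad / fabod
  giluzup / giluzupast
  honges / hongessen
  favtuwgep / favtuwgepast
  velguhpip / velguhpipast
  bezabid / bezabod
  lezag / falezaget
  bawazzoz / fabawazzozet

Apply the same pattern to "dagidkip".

dagidkipast

"dagidkip" ends in -p. The stems ending in -p (favtuwgep → favtuwgepast, velguhpip → velguhpipast, giluzup → giluzupast) add -ast.
So dagidkip → dagidkipast.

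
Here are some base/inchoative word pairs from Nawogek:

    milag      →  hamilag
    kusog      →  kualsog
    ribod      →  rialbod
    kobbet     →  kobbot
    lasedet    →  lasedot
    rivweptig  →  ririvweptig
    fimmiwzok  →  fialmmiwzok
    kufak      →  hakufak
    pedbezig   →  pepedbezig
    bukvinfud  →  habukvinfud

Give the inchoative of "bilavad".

rivweptig and milag both end in -g yet inflect differently (ririvweptig, hamilag), so the final letter is not what conditions the rule; the last vowel is.
"bilavad" has last vowel 'a'. The stems whose last vowel is 'a' (kufak → hakufak, milag → hamilag) add the prefix ha-.
The other patterns: stems whose last vowel is 'i' repeat the first consonant+vowel as a prefix; stems whose last vowel is 'e' change the last vowel to 'o'; stems whose last vowel is 'o' insert -al- after the first vowel.
So bilavad → habilavad.

habilavad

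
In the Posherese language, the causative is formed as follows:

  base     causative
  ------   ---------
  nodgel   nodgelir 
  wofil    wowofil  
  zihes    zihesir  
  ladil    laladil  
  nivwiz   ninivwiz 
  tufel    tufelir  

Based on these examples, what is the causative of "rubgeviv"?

tufel and wofil both end in -l yet inflect differently (tufelir, wowofil), so the final letter is not what conditions the rule; the last vowel is.
"rubgeviv" has last vowel 'i'. The stems whose last vowel is 'i' (wofil → wowofil, nivwiz → ninivwiz, ladil → laladil) repeat the first consonant+vowel as a prefix.
The other pattern: stems whose last vowel is 'e' add -ir.
So rubgeviv → rurubgeviv.

rurubgeviv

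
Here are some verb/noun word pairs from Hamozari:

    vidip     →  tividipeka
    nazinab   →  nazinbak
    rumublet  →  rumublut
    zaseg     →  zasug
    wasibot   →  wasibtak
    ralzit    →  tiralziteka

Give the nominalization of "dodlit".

rumublet and ralzit both end in -t yet inflect differently (rumublut, tiralziteka), so the final letter is not what conditions the rule; the last vowel is.
"dodlit" has last vowel 'i'. The stems whose last vowel is 'i' (ralzit → tiralziteka, vidip → tividipeka) add ti- … -eka around the stem.
The other patterns: stems whose last vowel is 'e' change the last vowel to 'u'; stems whose last vowel is 'a' or 'o' delete the last vowel and add -ak.
So dodlit → tidodliteka.

tidodliteka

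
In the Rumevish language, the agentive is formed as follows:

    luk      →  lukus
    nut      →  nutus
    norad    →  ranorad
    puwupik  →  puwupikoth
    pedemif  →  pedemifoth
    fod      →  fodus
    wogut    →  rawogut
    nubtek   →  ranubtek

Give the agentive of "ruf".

fod and norad both end in -d yet inflect differently (fodus, ranorad), so the final letter is not what conditions the rule; the number of vowels is.
"ruf" has 1 vowel. The stems with 1 vowel (nut → nutus, luk → lukus, fod → fodus) add -us.
So ruf → rufus.

rufus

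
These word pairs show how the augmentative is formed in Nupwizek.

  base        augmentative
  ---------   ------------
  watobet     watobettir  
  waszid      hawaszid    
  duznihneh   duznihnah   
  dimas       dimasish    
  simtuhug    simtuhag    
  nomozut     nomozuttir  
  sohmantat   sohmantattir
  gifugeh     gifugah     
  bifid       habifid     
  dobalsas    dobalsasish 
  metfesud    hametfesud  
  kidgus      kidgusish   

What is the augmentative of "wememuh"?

wememah

"wememuh" ends in -h. The stems ending in -h (duznihneh → duznihnah, gifugeh → gifugah) change the last vowel to 'a'.
The other patterns: stems ending in -s add -ish; stems ending in -t double the final consonant and add -ir; stems ending in -d add the prefix ha-.
So wememuh → wememah.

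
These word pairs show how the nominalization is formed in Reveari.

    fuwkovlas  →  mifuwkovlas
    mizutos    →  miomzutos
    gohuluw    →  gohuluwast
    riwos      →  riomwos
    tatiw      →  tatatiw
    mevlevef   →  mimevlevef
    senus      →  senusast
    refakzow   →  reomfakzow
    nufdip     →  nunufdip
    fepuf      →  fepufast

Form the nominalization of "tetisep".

"tetisep" has last vowel 'e'. The one such stem in the data (mevlevef → mimevlevef) adds the prefix mi-, so the same rule applies.
So tetisep → mitetisep.

mitetisep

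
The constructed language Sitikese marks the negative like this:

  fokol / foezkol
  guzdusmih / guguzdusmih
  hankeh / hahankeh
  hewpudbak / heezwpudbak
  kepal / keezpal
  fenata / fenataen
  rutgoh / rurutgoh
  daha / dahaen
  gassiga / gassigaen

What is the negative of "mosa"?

mosaen

"mosa" ends in -a. The stems ending in -a (gassiga → gassigaen, fenata → fenataen, daha → dahaen) add -en.
So mosa → mosaen.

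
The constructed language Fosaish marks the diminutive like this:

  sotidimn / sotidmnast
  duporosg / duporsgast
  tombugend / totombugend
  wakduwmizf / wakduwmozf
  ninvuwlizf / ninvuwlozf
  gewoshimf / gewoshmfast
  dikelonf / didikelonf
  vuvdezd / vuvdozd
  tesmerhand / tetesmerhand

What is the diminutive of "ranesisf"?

dikelonf and wakduwmizf both end in -f yet inflect differently (didikelonf, wakduwmozf), so the final letter is not what conditions the rule; the second-to-last letter is.
"ranesisf" has second-to-last letter 's'. The one such stem in the data (duporosg → duporsgast) deletes the last vowel and adds -ast (as do sotidimn, gewoshimf), so the same rule applies.
So ranesisf → ranessfast.

ranessfast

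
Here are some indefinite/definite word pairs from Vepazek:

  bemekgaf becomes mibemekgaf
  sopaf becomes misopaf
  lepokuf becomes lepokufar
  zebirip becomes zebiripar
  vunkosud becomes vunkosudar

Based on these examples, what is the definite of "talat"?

bemekgaf and lepokuf both end in -f yet inflect differently (mibemekgaf, lepokufar), so the final letter is not what conditions the rule; the last vowel is.
"talat" has last vowel 'a'. The stems whose last vowel is 'a' (bemekgaf → mibemekgaf, sopaf → misopaf) add the prefix mi-.
The other pattern: stems whose last vowel is 'i' or 'u' add -ar.
So talat → mitalat.

mitalat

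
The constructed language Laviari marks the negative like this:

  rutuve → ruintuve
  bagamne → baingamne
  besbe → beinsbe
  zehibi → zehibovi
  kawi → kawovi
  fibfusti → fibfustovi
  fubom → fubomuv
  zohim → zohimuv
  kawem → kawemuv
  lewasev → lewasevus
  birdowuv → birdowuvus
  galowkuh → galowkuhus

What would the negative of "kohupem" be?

zehibi and zohim both have last vowel 'i' yet inflect differently (zehibovi, zohimuv), so the last vowel is not what conditions the rule; the final letter is.
"kohupem" ends in -m. The stems ending in -m (fubom → fubomuv, zohim → zohimuv, kawem → kawemuv) add -uv.
So kohupem → kohupemuv.

kohupemuv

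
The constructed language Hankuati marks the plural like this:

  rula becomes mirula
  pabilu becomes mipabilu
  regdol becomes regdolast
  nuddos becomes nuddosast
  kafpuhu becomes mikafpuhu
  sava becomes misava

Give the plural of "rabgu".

mirabgu

"rabgu" ends in a vowel. The stems ending in a vowel (sava → misava, rula → mirula, pabilu → mipabilu) add the prefix mi-.
So rabgu → mirabgu.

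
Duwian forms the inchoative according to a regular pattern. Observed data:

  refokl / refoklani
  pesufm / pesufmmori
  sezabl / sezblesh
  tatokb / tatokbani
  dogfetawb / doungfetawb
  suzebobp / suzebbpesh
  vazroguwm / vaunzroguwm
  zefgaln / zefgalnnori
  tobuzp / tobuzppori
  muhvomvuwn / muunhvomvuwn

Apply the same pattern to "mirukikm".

mirukikmani

"mirukikm" has second-to-last letter 'k'. The stems whose second-to-last letter is 'k' (refokl → refoklani, tatokb → tatokbani) add -ani.
The other patterns: stems whose second-to-last letter is 'w' insert -un- after the first vowel; stems whose second-to-last letter is 'b' delete the last vowel and add -esh; stems whose second-to-last letter is 'f', 'l' or 'z' double the final consonant and add -ori.
So mirukikm → mirukikmani.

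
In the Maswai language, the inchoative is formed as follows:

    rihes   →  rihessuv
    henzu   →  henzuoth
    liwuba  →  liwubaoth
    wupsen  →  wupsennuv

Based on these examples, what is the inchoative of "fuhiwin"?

fuhiwinnuv

henzu and wupsen both have 2 vowels yet inflect differently (henzuoth, wupsennuv), so the number of vowels is not what conditions the rule; whether the stem ends in a vowel or a consonant is.
"fuhiwin" ends in a consonant. The stems ending in a consonant (wupsen → wupsennuv, rihes → rihessuv) double the final consonant and add -uv.
So fuhiwin → fuhiwinnuv.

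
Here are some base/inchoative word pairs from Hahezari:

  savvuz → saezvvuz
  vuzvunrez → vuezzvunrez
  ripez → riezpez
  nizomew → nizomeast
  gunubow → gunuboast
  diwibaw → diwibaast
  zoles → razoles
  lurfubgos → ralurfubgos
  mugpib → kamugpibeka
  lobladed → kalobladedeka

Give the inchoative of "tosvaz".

toezsvaz

"tosvaz" ends in -z. The stems ending in -z (savvuz → saezvvuz, vuzvunrez → vuezzvunrez, ripez → riezpez) insert -ez- after the first vowel.
The other patterns: stems ending in -w drop the final letter and add -ast; stems ending in -s add the prefix ra-; stems ending in -b or -d add ka- … -eka around the stem.
So tosvaz → toezsvaz.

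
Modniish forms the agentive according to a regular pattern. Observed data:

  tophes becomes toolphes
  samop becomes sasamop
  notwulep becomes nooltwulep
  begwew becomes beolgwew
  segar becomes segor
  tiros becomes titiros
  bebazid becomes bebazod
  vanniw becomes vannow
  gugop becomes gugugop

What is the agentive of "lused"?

luolsed

tiros and tophes both end in -s yet inflect differently (titiros, toolphes), so the final letter is not what conditions the rule; the last vowel is.
"lused" has last vowel 'e'. The stems whose last vowel is 'e' (begwew → beolgwew, tophes → toolphes, notwulep → nooltwulep) insert -ol- after the first vowel.
So lused → luolsed.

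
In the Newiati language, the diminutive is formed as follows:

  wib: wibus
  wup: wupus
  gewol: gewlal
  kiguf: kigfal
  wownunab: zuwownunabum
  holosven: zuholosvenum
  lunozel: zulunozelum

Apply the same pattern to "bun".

bunus

wib and wownunab both end in -b yet inflect differently (wibus, zuwownunabum), so the final letter is not what conditions the rule; the number of vowels is.
"bun" has 1 vowel. The stems with 1 vowel (wib → wibus, wup → wupus) add -us.
The other patterns: stems with 2 vowels delete the last vowel and add -al; stems with 3 vowels add zu- … -um around the stem.
So bun → bunus.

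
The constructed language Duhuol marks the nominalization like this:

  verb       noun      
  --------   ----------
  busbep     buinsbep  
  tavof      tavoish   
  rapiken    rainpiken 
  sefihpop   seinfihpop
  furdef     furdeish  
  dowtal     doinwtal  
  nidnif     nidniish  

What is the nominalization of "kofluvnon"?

koinfluvnon

"kofluvnon" ends in -n. The one such stem in the data (rapiken → rainpiken) inserts -in- after the first vowel (as do busbep, sefihpop), so the same rule applies.
So kofluvnon → koinfluvnon.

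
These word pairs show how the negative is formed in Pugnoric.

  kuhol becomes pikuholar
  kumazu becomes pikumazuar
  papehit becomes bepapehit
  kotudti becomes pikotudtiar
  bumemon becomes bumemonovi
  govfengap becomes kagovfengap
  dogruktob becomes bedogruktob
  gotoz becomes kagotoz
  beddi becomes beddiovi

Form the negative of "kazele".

kotudti and beddi both end in -i yet inflect differently (pikotudtiar, beddiovi), so the final letter is not what conditions the rule; the first letter is.
"kazele" begins with k-. The stems beginning with k- (kuhol → pikuholar, kumazu → pikumazuar, kotudti → pikotudtiar) add pi- … -ar around the stem.
So kazele → pikazelear.

pikazelear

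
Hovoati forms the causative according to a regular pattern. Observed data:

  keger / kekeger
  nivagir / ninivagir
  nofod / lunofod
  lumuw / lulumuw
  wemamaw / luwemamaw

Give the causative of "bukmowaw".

nivagir and nofod both begin with n- yet inflect differently (ninivagir, lunofod), so the first letter is not what conditions the rule; the final letter is.
"bukmowaw" ends in -w. The stems ending in -w (lumuw → lulumuw, wemamaw → luwemamaw) add the prefix lu-.
The other pattern: stems ending in -r repeat the first consonant+vowel as a prefix.
So bukmowaw → lubukmowaw.

lubukmowaw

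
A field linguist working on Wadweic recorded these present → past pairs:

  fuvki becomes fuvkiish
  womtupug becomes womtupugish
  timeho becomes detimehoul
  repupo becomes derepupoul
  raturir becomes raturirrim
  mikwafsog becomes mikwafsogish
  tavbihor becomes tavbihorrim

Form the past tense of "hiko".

mikwafsog and repupo both have last vowel 'o' yet inflect differently (mikwafsogish, derepupoul), so the last vowel is not what conditions the rule; the final letter is.
"hiko" ends in -o. The stems ending in -o (repupo → derepupoul, timeho → detimehoul) add de- … -ul around the stem.
The other patterns: stems ending in -g or -i add -ish; stems ending in -r double the final consonant and add -im.
So hiko → dehikoul.

dehikoul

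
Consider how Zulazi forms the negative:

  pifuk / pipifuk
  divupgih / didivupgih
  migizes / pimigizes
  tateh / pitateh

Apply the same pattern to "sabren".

tateh and divupgih both end in -h yet inflect differently (pitateh, didivupgih), so the final letter is not what conditions the rule; the last vowel is.
"sabren" has last vowel 'e'. The stems whose last vowel is 'e' (migizes → pimigizes, tateh → pitateh) add the prefix pi-.
So sabren → pisabren.

pisabren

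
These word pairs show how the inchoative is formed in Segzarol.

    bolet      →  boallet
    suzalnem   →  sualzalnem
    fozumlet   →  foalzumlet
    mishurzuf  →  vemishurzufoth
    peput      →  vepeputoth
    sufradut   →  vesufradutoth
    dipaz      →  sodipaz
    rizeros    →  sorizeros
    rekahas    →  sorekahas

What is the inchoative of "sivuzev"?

bolet and peput both end in -t yet inflect differently (boallet, vepeputoth), so the final letter is not what conditions the rule; the last vowel is.
"sivuzev" has last vowel 'e'. The stems whose last vowel is 'e' (bolet → boallet, suzalnem → sualzalnem, fozumlet → foalzumlet) insert -al- after the first vowel.
The other patterns: stems whose last vowel is 'u' add ve- … -oth around the stem; stems whose last vowel is 'a' or 'o' add the prefix so-.
So sivuzev → sialvuzev.

sialvuzev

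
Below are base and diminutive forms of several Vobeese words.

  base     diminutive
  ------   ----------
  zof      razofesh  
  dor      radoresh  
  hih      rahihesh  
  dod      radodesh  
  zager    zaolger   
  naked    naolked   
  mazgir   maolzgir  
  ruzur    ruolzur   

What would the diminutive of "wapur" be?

waolpur

"wapur" has 2 vowels. The stems with 2 vowels (zager → zaolger, naked → naolked, mazgir → maolzgir) insert -ol- after the first vowel.
So wapur → waolpur.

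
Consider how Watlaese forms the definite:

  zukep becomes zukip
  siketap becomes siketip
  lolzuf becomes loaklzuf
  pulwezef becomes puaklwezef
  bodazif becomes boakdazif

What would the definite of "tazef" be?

"tazef" ends in -f. The stems ending in -f (lolzuf → loaklzuf, bodazif → boakdazif, pulwezef → puaklwezef) insert -ak- after the first vowel.
So tazef → taakzef.

taakzef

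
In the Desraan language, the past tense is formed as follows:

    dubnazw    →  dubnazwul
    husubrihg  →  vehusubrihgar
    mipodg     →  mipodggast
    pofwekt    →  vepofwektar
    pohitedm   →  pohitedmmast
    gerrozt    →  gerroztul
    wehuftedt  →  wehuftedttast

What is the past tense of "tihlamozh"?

gerrozt and wehuftedt both end in -t yet inflect differently (gerroztul, wehuftedttast), so the final letter is not what conditions the rule; the second-to-last letter is.
"tihlamozh" has second-to-last letter 'z'. The stems whose second-to-last letter is 'z' (gerrozt → gerroztul, dubnazw → dubnazwul) add -ul.
The other patterns: stems whose second-to-last letter is 'd' double the final consonant and add -ast; stems whose second-to-last letter is 'h' or 'k' add ve- … -ar around the stem.
So tihlamozh → tihlamozhul.

tihlamozhul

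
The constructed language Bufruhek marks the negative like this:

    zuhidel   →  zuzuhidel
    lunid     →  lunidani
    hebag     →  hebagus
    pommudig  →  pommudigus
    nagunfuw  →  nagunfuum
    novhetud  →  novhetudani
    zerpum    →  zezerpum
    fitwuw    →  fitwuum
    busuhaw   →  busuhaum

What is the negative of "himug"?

himugus

zerpum and nagunfuw both have last vowel 'u' yet inflect differently (zezerpum, nagunfuum), so the last vowel is not what conditions the rule; the final letter is.
"himug" ends in -g. The stems ending in -g (pommudig → pommudigus, hebag → hebagus) add -us.
So himug → himugus.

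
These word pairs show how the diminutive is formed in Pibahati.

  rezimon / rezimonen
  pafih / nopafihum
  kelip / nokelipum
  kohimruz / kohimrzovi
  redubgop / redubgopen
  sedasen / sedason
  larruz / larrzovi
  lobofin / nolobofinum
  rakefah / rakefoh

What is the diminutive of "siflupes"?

sedasen and rezimon both end in -n yet inflect differently (sedason, rezimonen), so the final letter is not what conditions the rule; the last vowel is.
"siflupes" has last vowel 'e'. The one such stem in the data (sedasen → sedason) changes the last vowel to 'o' (as does rakefah), so the same rule applies.
The other patterns: stems whose last vowel is 'u' delete the last vowel and add -ovi; stems whose last vowel is 'o' add -en; stems whose last vowel is 'i' add no- … -um around the stem.
So siflupes → siflupos.

siflupos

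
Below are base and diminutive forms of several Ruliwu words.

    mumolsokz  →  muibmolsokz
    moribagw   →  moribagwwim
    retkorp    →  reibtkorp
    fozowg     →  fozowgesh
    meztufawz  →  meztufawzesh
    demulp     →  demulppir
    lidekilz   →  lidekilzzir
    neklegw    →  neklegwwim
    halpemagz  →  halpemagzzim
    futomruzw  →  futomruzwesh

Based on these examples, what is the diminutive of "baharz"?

baibharz

lidekilz and halpemagz both end in -z yet inflect differently (lidekilzzir, halpemagzzim), so the final letter is not what conditions the rule; the second-to-last letter is.
"baharz" has second-to-last letter 'r'. The one such stem in the data (retkorp → reibtkorp) inserts -ib- after the first vowel (as does mumolsokz), so the same rule applies.
The other patterns: stems whose second-to-last letter is 'l' double the final consonant and add -ir; stems whose second-to-last letter is 'g' double the final consonant and add -im; stems whose second-to-last letter is 'w' or 'z' add -esh.
So baharz → baibharz.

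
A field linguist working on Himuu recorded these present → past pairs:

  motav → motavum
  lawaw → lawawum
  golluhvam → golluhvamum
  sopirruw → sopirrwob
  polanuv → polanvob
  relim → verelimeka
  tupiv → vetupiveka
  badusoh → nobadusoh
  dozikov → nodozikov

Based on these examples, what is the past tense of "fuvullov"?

lawaw and sopirruw both end in -w yet inflect differently (lawawum, sopirrwob), so the final letter is not what conditions the rule; the last vowel is.
"fuvullov" has last vowel 'o'. The stems whose last vowel is 'o' (badusoh → nobadusoh, dozikov → nodozikov) add the prefix no-.
So fuvullov → nofuvullov.

nofuvullov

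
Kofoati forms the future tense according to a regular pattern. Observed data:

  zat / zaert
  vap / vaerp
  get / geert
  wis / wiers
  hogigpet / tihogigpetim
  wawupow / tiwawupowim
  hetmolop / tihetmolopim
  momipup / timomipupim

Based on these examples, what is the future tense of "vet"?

zat and hogigpet both end in -t yet inflect differently (zaert, tihogigpetim), so the final letter is not what conditions the rule; the number of vowels is.
"vet" has 1 vowel. The stems with 1 vowel (zat → zaert, vap → vaerp, get → geert) insert -er- after the first vowel.
So vet → veert.

veert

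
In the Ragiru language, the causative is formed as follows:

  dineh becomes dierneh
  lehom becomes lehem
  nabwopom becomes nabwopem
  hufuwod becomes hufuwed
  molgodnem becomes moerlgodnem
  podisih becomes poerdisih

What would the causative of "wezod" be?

nabwopom and molgodnem both end in -m yet inflect differently (nabwopem, moerlgodnem), so the final letter is not what conditions the rule; the last vowel is.
"wezod" has last vowel 'o'. The stems whose last vowel is 'o' (nabwopom → nabwopem, lehom → lehem, hufuwod → hufuwed) change the last vowel to 'e'.
The other pattern: stems whose last vowel is 'e' or 'i' insert -er- after the first vowel.
So wezod → wezed.

wezed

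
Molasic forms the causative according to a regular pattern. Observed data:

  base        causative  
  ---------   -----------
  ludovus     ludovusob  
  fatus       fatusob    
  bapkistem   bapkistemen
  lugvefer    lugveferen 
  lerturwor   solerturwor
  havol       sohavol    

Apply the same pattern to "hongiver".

hongiveren

lugvefer and lerturwor both end in -r yet inflect differently (lugveferen, solerturwor), so the final letter is not what conditions the rule; the last vowel is.
"hongiver" has last vowel 'e'. The stems whose last vowel is 'e' (bapkistem → bapkistemen, lugvefer → lugveferen) add -en.
So hongiver → hongiveren.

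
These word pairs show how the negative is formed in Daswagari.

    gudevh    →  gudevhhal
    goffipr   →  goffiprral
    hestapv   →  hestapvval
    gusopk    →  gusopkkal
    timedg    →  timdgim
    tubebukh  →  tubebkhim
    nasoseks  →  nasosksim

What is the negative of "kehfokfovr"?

kehfokfovrral

"kehfokfovr" has second-to-last letter 'v'. The one such stem in the data (gudevh → gudevhhal) doubles the final consonant and adds -al (as do goffipr, hestapv), so the same rule applies.
So kehfokfovr → kehfokfovrral.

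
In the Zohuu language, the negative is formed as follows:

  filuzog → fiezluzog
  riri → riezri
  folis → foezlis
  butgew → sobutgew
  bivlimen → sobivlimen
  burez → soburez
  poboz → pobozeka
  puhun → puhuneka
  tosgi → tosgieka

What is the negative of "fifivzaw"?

burez and poboz both end in -z yet inflect differently (soburez, pobozeka), so the final letter is not what conditions the rule; the first letter is.
"fifivzaw" begins with f-. The stems beginning with f- (filuzog → fiezluzog, folis → foezlis) insert -ez- after the first vowel.
The other patterns: stems beginning with b- add the prefix so-; stems beginning with p- or t- add -eka.
So fifivzaw → fiezfivzaw.

fiezfivzaw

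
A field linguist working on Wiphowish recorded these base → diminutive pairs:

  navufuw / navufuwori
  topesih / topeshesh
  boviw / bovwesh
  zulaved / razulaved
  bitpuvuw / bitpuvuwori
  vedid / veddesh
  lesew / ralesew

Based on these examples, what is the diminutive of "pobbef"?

rapobbef

vedid and zulaved both end in -d yet inflect differently (veddesh, razulaved), so the final letter is not what conditions the rule; the last vowel is.
"pobbef" has last vowel 'e'. The stems whose last vowel is 'e' (zulaved → razulaved, lesew → ralesew) add the prefix ra-.
The other patterns: stems whose last vowel is 'i' delete the last vowel and add -esh; stems whose last vowel is 'u' add -ori.
So pobbef → rapobbef.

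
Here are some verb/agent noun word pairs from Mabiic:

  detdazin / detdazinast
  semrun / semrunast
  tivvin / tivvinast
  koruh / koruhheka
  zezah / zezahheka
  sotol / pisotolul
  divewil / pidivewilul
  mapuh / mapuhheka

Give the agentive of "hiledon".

hiledonast

mapuh and semrun both have last vowel 'u' yet inflect differently (mapuhheka, semrunast), so the last vowel is not what conditions the rule; the final letter is.
"hiledon" ends in -n. The stems ending in -n (tivvin → tivvinast, detdazin → detdazinast, semrun → semrunast) add -ast.
The other patterns: stems ending in -h double the final consonant and add -eka; stems ending in -l add pi- … -ul around the stem.
So hiledon → hiledonast.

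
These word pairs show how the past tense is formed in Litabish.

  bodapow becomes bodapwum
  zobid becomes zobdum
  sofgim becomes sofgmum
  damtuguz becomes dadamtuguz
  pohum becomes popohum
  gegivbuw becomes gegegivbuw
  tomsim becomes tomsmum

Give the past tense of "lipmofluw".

lilipmofluw

pohum and tomsim both end in -m yet inflect differently (popohum, tomsmum), so the final letter is not what conditions the rule; the last vowel is.
"lipmofluw" has last vowel 'u'. The stems whose last vowel is 'u' (pohum → popohum, damtuguz → dadamtuguz, gegivbuw → gegegivbuw) repeat the first consonant+vowel as a prefix.
So lipmofluw → lilipmofluw.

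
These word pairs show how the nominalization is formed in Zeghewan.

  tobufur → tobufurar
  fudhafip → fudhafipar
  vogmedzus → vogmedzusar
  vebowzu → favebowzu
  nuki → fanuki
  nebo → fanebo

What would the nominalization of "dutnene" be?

"dutnene" ends in a vowel. The stems ending in a vowel (vebowzu → favebowzu, nuki → fanuki, nebo → fanebo) add the prefix fa-.
The other pattern: stems ending in a consonant add -ar.
So dutnene → fadutnene.

fadutnene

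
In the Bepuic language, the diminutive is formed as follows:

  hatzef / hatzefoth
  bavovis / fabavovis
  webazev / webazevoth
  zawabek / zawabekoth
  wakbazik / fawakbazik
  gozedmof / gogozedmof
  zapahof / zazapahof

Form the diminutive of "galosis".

wakbazik and zawabek both end in -k yet inflect differently (fawakbazik, zawabekoth), so the final letter is not what conditions the rule; the last vowel is.
"galosis" has last vowel 'i'. The stems whose last vowel is 'i' (bavovis → fabavovis, wakbazik → fawakbazik) add the prefix fa-.
So galosis → fagalosis.

fagalosis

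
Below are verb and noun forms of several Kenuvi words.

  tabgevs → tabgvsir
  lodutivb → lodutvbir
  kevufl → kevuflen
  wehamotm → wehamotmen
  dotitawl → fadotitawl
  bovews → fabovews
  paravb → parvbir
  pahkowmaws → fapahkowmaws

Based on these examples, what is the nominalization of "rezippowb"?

farezippowb

"rezippowb" has second-to-last letter 'w'. The stems whose second-to-last letter is 'w' (dotitawl → fadotitawl, pahkowmaws → fapahkowmaws, bovews → fabovews) add the prefix fa-.
So rezippowb → farezippowb.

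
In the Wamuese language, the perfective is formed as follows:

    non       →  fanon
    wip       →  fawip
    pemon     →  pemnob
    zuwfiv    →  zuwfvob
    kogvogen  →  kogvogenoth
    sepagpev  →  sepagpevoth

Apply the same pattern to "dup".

fadup

non and pemon both end in -n yet inflect differently (fanon, pemnob), so the final letter is not what conditions the rule; the number of vowels is.
"dup" has 1 vowel. The stems with 1 vowel (non → fanon, wip → fawip) add the prefix fa-.
The other patterns: stems with 2 vowels delete the last vowel and add -ob; stems with 3 vowels add -oth.
So dup → fadup.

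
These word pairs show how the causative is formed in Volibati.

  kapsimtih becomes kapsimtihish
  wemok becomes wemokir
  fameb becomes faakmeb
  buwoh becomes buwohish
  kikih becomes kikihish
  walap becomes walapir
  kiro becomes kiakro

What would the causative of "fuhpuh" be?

wemok and buwoh both have last vowel 'o' yet inflect differently (wemokir, buwohish), so the last vowel is not what conditions the rule; the final letter is.
"fuhpuh" ends in -h. The stems ending in -h (buwoh → buwohish, kikih → kikihish, kapsimtih → kapsimtihish) add -ish.
The other patterns: stems ending in -k or -p add -ir; stems ending in -b or -o insert -ak- after the first vowel.
So fuhpuh → fuhpuhish.

fuhpuhish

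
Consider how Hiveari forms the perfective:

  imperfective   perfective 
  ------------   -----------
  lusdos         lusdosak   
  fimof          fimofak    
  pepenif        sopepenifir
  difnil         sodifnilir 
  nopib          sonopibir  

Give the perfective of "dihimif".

fimof and pepenif both end in -f yet inflect differently (fimofak, sopepenifir), so the final letter is not what conditions the rule; the last vowel is.
"dihimif" has last vowel 'i'. The stems whose last vowel is 'i' (pepenif → sopepenifir, difnil → sodifnilir, nopib → sonopibir) add so- … -ir around the stem.
So dihimif → sodihimifir.

sodihimifir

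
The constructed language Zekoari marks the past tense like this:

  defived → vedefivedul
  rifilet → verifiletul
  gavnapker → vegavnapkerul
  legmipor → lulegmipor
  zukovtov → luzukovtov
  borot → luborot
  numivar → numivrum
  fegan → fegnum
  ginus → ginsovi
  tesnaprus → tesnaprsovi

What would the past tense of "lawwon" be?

lulawwon

"lawwon" has last vowel 'o'. The stems whose last vowel is 'o' (legmipor → lulegmipor, zukovtov → luzukovtov, borot → luborot) add the prefix lu-.
So lawwon → lulawwon.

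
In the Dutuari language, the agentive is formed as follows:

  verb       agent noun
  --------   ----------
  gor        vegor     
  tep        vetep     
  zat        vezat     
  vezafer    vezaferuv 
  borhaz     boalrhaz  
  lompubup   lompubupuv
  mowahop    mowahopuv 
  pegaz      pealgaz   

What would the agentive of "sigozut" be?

sigozutuv

"sigozut" has 3 vowels. The stems with 3 vowels (mowahop → mowahopuv, lompubup → lompubupuv, vezafer → vezaferuv) add -uv.
So sigozut → sigozutuv.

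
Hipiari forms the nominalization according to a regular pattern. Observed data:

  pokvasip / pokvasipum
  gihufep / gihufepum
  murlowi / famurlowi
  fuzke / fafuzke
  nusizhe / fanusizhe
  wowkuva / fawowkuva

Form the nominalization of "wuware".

pokvasip and murlowi both have last vowel 'i' yet inflect differently (pokvasipum, famurlowi), so the last vowel is not what conditions the rule; whether the stem ends in a vowel or a consonant is.
"wuware" ends in a vowel. The stems ending in a vowel (murlowi → famurlowi, fuzke → fafuzke, nusizhe → fanusizhe) add the prefix fa-.
The other pattern: stems ending in a consonant add -um.
So wuware → fawuware.

fawuware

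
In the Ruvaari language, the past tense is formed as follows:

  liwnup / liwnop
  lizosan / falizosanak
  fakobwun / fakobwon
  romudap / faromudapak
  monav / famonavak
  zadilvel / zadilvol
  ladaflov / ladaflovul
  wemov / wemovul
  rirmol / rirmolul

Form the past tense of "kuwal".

fakuwalak

monav and ladaflov both end in -v yet inflect differently (famonavak, ladaflovul), so the final letter is not what conditions the rule; the last vowel is.
"kuwal" has last vowel 'a'. The stems whose last vowel is 'a' (monav → famonavak, lizosan → falizosanak, romudap → faromudapak) add fa- … -ak around the stem.
So kuwal → fakuwalak.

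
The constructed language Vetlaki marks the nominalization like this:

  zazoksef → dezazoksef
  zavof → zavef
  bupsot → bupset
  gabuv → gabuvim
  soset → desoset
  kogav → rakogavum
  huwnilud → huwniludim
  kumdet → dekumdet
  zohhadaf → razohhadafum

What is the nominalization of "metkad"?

soset and bupsot both end in -t yet inflect differently (desoset, bupset), so the final letter is not what conditions the rule; the last vowel is.
"metkad" has last vowel 'a'. The stems whose last vowel is 'a' (kogav → rakogavum, zohhadaf → razohhadafum) add ra- … -um around the stem.
So metkad → rametkadum.

rametkadum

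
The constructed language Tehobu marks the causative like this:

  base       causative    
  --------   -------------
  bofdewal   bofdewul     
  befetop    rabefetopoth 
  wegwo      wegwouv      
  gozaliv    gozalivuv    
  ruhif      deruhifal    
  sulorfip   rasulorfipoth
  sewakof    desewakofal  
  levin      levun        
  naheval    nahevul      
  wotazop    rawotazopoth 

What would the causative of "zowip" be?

befetop and wegwo both have last vowel 'o' yet inflect differently (rabefetopoth, wegwouv), so the last vowel is not what conditions the rule; the final letter is.
"zowip" ends in -p. The stems ending in -p (befetop → rabefetopoth, sulorfip → rasulorfipoth, wotazop → rawotazopoth) add ra- … -oth around the stem.
The other patterns: stems ending in -o or -v add -uv; stems ending in -f add de- … -al around the stem; stems ending in -l or -n change the last vowel to 'u'.
So zowip → razowipoth.

razowipoth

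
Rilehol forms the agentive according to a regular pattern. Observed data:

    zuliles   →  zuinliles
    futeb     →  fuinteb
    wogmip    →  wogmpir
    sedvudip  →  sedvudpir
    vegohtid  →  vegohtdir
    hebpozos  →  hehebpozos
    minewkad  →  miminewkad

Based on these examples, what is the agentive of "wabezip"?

zuliles and hebpozos both end in -s yet inflect differently (zuinliles, hehebpozos), so the final letter is not what conditions the rule; the last vowel is.
"wabezip" has last vowel 'i'. The stems whose last vowel is 'i' (wogmip → wogmpir, sedvudip → sedvudpir, vegohtid → vegohtdir) delete the last vowel and add -ir.
So wabezip → wabezpir.

wabezpir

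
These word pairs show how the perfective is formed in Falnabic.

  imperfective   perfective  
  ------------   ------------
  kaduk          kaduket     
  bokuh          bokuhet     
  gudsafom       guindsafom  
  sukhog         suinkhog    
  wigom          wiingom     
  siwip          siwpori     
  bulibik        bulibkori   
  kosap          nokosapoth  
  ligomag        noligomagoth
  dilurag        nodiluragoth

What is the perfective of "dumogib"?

kaduk and bulibik both end in -k yet inflect differently (kaduket, bulibkori), so the final letter is not what conditions the rule; the last vowel is.
"dumogib" has last vowel 'i'. The stems whose last vowel is 'i' (siwip → siwpori, bulibik → bulibkori) delete the last vowel and add -ori.
The other patterns: stems whose last vowel is 'u' add -et; stems whose last vowel is 'o' insert -in- after the first vowel; stems whose last vowel is 'a' add no- … -oth around the stem.
So dumogib → dumogbori.

dumogbori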